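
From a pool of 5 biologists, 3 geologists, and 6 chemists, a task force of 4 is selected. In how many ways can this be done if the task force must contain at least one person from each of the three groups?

Unrestricted: C(14,4) = 1001 ways to pick any 4 of the 14.
Selections missing a whole group: no biologists → C(9,4) = 126; no geologists → C(11,4) = 330; no chemists → C(8,4) = 70.
Add back selections omitting two groups (i.e. drawn from a single group): C(5,4) + C(3,4) + C(6,4) = 20.
By inclusion–exclusion: 1001 − 526 + 20 = 495.

495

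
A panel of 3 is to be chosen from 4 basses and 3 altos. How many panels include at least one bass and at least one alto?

30

Unrestricted: C(7,3) = 35 ways to pick any 3 of the 7.
Subtract selections that omit an entire group: no basses → C(3,3) = 1; no altos → C(4,3) = 4.
Both groups omitted at once is impossible, so 35 − 5 = 30.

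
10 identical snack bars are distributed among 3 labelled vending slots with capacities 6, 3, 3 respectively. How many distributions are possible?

Ignoring the caps, the number of non-negative solutions to x_1+…+x_3 = 10 is C(12,2) = 66.
Subtract solutions that violate a single cap (substitute x_i' = x_i − (cap_i+1)): x_1 ≥ 7 gives C(5,2) = 10; x_2 ≥ 4 gives C(8,2) = 28; x_3 ≥ 4 gives C(8,2) = 28. Together 66.
Add back pairs where two caps are both exceeded: 0 + 0 + 6 = 6.
By inclusion–exclusion the count is 66 − 66 + 6 = 6.

6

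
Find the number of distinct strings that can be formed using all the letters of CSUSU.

30

The 5 letters of CSUSU have repeats: S appearing twice and U appearing twice.
The number of distinct arrangements is 5!/(2!·2!) = 120/4 = 30.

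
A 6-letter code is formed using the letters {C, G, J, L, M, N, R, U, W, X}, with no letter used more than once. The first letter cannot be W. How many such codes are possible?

The first letter has 10−1 = 9 choices (anything except W).
The remaining 5 letters are filled from the other 9 symbols without repetition: 9 × 8 × 7 × 6 × 5 = 15120.
Total: 9 × 15120 = 136080.

136080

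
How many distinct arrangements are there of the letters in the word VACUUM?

360

Letter multiplicities in VACUUM: A×1, C×1, M×1, U×2, V×1.
Dividing 6! = 720 by 2! = 2 for the repeated letters gives 360.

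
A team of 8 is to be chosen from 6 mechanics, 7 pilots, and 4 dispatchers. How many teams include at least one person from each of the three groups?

22813

Total 8-person selections from all 17: C(17,8) = 24310.
Selections missing a whole group: no mechanics → C(11,8) = 165; no pilots → C(10,8) = 45; no dispatchers → C(13,8) = 1287.
Add back selections omitting two groups (i.e. drawn from a single group): C(6,8) + C(7,8) + C(4,8) = 0.
By inclusion–exclusion: 24310 − 1497 + 0 = 22813.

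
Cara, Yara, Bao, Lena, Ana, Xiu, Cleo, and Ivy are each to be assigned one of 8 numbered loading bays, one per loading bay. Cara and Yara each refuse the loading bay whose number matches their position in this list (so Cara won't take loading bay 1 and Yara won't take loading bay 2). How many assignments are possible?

30960

Let Aᵢ (for i ∈ {1, 2}) be the placements that put person i in their forbidden loading bay. Any j of these fix j positions, leaving (8−j)! ways to fill the rest, and there are C(2,j) ways to pick which j.
By inclusion–exclusion, the number of valid placements is Σ_{j=0}^{2} (−1)^j C(2,j)·(8−j)!.
Computing: 40320 − 10080 + 720 = 30960.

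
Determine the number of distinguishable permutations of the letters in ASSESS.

Letter multiplicities in ASSESS: A×1, E×1, S×4.
So there are 6! / (4!) = 30 distinguishable arrangements.

30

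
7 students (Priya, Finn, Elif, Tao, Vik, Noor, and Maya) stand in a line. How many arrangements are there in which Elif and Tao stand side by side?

Place the 5 others and the Elif-Tao pair as 6 objects in a line; the pair has 2 internal arrangements.
That gives 2 × 6! = 2 × 720 = 1440.

1440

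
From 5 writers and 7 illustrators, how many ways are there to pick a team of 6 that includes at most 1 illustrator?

Split by how many illustrators are chosen (0 through 1).
Sum: C(7,0)·C(5,6) + C(7,1)·C(5,5) = 0 + 7 = 7.

7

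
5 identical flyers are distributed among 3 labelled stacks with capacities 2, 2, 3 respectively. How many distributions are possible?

By stars and bars, unrestricted non-negative solutions to x_1+…+x_3 = 5 number C(5+2,2) = 21.
Subtract solutions that violate a single cap (substitute x_i' = x_i − (cap_i+1)): x_1 ≥ 3 gives C(4,2) = 6; x_2 ≥ 3 gives C(4,2) = 6; x_3 ≥ 4 gives C(3,2) = 3. Together 15.
No two caps can be exceeded simultaneously, so the pair terms are all 0.
By inclusion–exclusion the count is 21 − 15 + 0 = 6.

6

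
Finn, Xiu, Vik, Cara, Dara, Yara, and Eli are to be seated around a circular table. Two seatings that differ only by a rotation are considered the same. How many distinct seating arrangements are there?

Seat Finn anywhere (absorbing the rotational symmetry), then permute the other 6: (6)! = 720.

720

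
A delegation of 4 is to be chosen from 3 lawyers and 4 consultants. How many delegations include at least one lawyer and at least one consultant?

34

Total 4-person selections from all 7: C(7,4) = 35.
Subtract selections that omit an entire group: no lawyers → C(4,4) = 1; no consultants → C(3,4) = 0.
Both groups omitted at once is impossible, so 35 − 1 = 34.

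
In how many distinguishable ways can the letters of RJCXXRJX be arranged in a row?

Letter multiplicities in RJCXXRJX: C×1, J×2, R×2, X×3.
So there are 8! / (3!·2!·2!) = 1680 distinguishable arrangements.

1680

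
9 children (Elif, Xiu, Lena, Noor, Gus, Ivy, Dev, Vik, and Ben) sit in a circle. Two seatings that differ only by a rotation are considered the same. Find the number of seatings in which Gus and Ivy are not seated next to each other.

30240

All circular seatings of 9 people number (8)! = 40320.
Seatings with Gus beside Ivy: treat them as a block with 2 internal orders, giving 2 × (7)! = 10080.
Subtracting, 40320 − 10080 = 30240.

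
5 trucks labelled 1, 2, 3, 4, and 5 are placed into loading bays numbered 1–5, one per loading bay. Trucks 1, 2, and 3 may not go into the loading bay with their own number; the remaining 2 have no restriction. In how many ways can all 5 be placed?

64

Let Aᵢ (for i ∈ {1, 2, 3}) be the placements that put truck i in its forbidden loading bay. Any j of these fix j positions, leaving (5−j)! ways to fill the rest, and there are C(3,j) ways to pick which j.
By inclusion–exclusion, the number of valid placements is Σ_{j=0}^{3} (−1)^j C(3,j)·(5−j)!.
Computing: 120 − 72 + 18 − 2 = 64.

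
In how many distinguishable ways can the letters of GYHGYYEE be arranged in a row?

1680

Letter multiplicities in GYHGYYEE: E×2, G×2, H×1, Y×3.
Dividing 8! = 40320 by 3!·2!·2! = 24 for the repeated letters gives 1680.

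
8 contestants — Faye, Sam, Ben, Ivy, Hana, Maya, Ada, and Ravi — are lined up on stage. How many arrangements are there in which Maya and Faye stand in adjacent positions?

10080

Place the 6 others and the Maya-Faye pair as 7 objects in a line; the pair has 2 internal arrangements.
That gives 2 × 7! = 2 × 5040 = 10080.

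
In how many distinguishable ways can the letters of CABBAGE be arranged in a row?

Letter multiplicities in CABBAGE: A×2, B×2, C×1, E×1, G×1.
So there are 7! / (2!·2!) = 1260 distinguishable arrangements.

1260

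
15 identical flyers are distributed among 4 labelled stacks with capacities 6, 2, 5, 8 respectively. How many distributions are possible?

Without the upper bounds there are C(18,3) = 816 ways to split 15 among 4 stacks.
Subtract solutions that violate a single cap (substitute x_i' = x_i − (cap_i+1)): x_1 ≥ 7 gives C(11,3) = 165; x_2 ≥ 3 gives C(15,3) = 455; x_3 ≥ 6 gives C(12,3) = 220; x_4 ≥ 9 gives C(9,3) = 84. Together 924.
Add back pairs where two caps are both exceeded: 56 + 10 + 0 + 84 + 20 + 1 = 171.
By inclusion–exclusion the count is 816 − 924 + 171 = 63.

63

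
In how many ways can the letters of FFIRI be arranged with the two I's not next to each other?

Total arrangements of FFIRI: 5!/(2!·2!) = 30.
Arrangements with the I's together: treat II as one letter, giving (4)!/(2!) = 12.
Hence 30 − 12 = 18.

18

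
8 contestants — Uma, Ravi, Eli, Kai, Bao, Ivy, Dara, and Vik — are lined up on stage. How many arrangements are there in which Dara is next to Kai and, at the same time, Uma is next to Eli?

Treat {Dara,Kai} as one block (2 orders) and {Uma,Eli} as another (2 orders).
That leaves 6 units to arrange: 2 × 2 × 6! = 4 × 720 = 2880.

2880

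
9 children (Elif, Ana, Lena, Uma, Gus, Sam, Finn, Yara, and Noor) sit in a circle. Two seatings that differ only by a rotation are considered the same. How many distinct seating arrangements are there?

Fix one person's seat to break rotational symmetry; the remaining 8 people can be arranged in (8)! = 40320 ways.

40320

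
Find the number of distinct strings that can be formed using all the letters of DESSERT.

The 7 letters of DESSERT have repeats: E appearing twice and S appearing twice.
Dividing 7! = 5040 by 2!·2! = 4 for the repeated letters gives 1260.

1260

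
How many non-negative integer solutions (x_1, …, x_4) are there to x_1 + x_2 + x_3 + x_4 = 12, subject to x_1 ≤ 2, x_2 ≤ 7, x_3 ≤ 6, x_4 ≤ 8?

139

Ignoring the caps, the number of non-negative solutions to x_1+…+x_4 = 12 is C(15,3) = 455.
Subtract solutions that violate a single cap (substitute x_i' = x_i − (cap_i+1)): x_1 ≥ 3 gives C(12,3) = 220; x_2 ≥ 8 gives C(7,3) = 35; x_3 ≥ 7 gives C(8,3) = 56; x_4 ≥ 9 gives C(6,3) = 20. Together 331.
Add back pairs where two caps are both exceeded: 4 + 10 + 1 + 0 + 0 + 0 = 15.
By inclusion–exclusion the count is 455 − 331 + 15 = 139.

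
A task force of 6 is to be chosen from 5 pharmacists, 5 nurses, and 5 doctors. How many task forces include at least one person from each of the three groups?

4375

With no constraint there are C(15,6) = 5005 possible selections.
Selections missing a whole group: no pharmacists → C(10,6) = 210; no nurses → C(10,6) = 210; no doctors → C(10,6) = 210.
Add back selections omitting two groups (i.e. drawn from a single group): C(5,6) + C(5,6) + C(5,6) = 0.
By inclusion–exclusion: 5005 − 630 + 0 = 4375.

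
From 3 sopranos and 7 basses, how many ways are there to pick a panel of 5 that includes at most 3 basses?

Split by how many basses are chosen (0 through 3).
Sum: C(7,0)·C(3,5) + C(7,1)·C(3,4) + C(7,2)·C(3,3) + C(7,3)·C(3,2) = 0 + 0 + 21 + 105 = 126.

126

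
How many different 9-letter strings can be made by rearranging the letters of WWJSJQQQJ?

5040

Letter multiplicities in WWJSJQQQJ: J×3, Q×3, S×1, W×2.
So there are 9! / (3!·3!·2!) = 5040 distinguishable arrangements.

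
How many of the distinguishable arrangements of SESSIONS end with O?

210

With the last slot taken by O, it remains to arrange the other 7 letters (SESSINS).
Those 7 letters have S appearing 4 times, giving (7)!/(4!) = 210.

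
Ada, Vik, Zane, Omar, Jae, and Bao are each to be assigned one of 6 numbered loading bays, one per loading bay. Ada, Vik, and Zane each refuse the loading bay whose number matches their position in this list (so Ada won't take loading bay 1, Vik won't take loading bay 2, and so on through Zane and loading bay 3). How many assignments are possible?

Let Aᵢ (for i ∈ {1, 2, 3}) be the placements that put person i in their forbidden loading bay. Any j of these fix j positions, leaving (6−j)! ways to fill the rest, and there are C(3,j) ways to pick which j.
By inclusion–exclusion, the number of valid placements is Σ_{j=0}^{3} (−1)^j C(3,j)·(6−j)!.
Computing: 720 − 360 + 72 − 6 = 426.

426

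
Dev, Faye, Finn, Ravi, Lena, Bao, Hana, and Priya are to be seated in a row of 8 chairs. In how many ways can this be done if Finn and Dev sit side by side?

Glue Finn and Dev into one block (2 internal orders), leaving 7 units to arrange in a row.
So the count is 2·(7)! = 10080.

10080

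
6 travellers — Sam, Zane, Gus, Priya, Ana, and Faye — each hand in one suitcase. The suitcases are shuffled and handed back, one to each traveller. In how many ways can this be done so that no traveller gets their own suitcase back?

265

Count assignments avoiding every fixed point. For any j of the 6 travellers fixed to their own suitcase, the other 6−j can be arranged in (6−j)! ways.
By inclusion–exclusion this is Σ_{j=0}^{6} (−1)^j C(6,j)·(6−j)!.
Computing: 720 − 720 + 360 − 120 + 30 − 6 + 1 = 265.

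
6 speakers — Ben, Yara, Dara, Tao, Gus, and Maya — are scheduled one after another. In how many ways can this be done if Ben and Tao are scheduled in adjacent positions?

240

Place the 4 others and the Ben-Tao pair as 5 objects in a line; the pair has 2 internal arrangements.
That gives 2 × 5! = 2 × 120 = 240.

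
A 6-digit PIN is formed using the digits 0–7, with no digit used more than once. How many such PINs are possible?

This is a permutation of 6 out of 8: P(8,6) = 8!/2!.
That product is 8 × 7 × 6 × 5 × 4 × 3 = 20160.

20160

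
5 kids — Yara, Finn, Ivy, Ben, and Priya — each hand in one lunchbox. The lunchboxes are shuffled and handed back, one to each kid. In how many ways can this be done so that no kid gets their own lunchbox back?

44

Let Aᵢ be the assignments in which kid i gets their own lunchbox. We want the size of the complement of A₁∪…∪A_5.
By inclusion–exclusion this is Σ_{j=0}^{5} (−1)^j C(5,j)·(5−j)!.
Computing: 120 − 120 + 60 − 20 + 5 − 1 = 44.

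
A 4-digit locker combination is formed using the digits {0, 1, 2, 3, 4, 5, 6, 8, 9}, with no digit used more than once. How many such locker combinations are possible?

3024

Choose and order 4 of the 9 symbols: the first digit has 9 options, the next 8, then 7, 6.
9 × 8 × 7 × 6 = 3024.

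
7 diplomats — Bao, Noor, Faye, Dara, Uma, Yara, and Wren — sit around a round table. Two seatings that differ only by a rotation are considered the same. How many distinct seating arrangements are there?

Around a circle, 7 distinct people have 7!/7 = (6)! = 720 rotationally distinct seatings.

720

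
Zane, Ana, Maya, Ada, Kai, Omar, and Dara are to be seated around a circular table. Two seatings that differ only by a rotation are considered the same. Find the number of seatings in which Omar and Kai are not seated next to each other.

480

All circular seatings of 7 people number (6)! = 720.
Those with Omar next to Kai: fuse the pair into one unit and seat 6 units around a circle — 2·(5)! = 240.
Subtracting, 720 − 240 = 480.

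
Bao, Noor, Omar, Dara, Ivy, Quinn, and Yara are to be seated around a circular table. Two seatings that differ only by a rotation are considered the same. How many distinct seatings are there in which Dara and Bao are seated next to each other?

Glue Dara and Bao into a block (2 internal orders). Seating 6 units around a circle gives (5)! arrangements.
So 2 × (5)! = 2 × 120 = 240.

240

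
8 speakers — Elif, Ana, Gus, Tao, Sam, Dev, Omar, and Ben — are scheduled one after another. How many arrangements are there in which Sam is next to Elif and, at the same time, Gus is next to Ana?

2880

Treat {Sam,Elif} as one block (2 orders) and {Gus,Ana} as another (2 orders).
That leaves 6 units to arrange: 2 × 2 × 6! = 4 × 720 = 2880.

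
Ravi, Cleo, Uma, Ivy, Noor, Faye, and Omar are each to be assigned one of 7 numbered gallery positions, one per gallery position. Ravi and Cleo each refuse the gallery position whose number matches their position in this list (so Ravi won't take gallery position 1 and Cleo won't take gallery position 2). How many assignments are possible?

Let Aᵢ (for i ∈ {1, 2}) be the placements that put person i in their forbidden gallery position. Any j of these fix j positions, leaving (7−j)! ways to fill the rest, and there are C(2,j) ways to pick which j.
By inclusion–exclusion, the number of valid placements is Σ_{j=0}^{2} (−1)^j C(2,j)·(7−j)!.
Computing: 5040 − 1440 + 120 = 3720.

3720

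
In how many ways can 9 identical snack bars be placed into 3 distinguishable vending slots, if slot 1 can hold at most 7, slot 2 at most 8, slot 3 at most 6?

By stars and bars, unrestricted non-negative solutions to x_1+…+x_3 = 9 number C(9+2,2) = 55.
Subtract solutions that violate a single cap (substitute x_i' = x_i − (cap_i+1)): x_1 ≥ 8 gives C(3,2) = 3; x_2 ≥ 9 gives C(2,2) = 1; x_3 ≥ 7 gives C(4,2) = 6. Together 10.
No two caps can be exceeded simultaneously, so the pair terms are all 0.
By inclusion–exclusion the count is 55 − 10 + 0 = 45.

45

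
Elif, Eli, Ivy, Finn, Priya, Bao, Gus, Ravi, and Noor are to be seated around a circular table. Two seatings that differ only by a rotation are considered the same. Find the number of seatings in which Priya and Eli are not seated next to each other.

30240

All circular seatings of 9 people number (8)! = 40320.
Those with Priya next to Eli: fuse the pair into one unit and seat 8 units around a circle — 2·(7)! = 10080.
Subtracting, 40320 − 10080 = 30240.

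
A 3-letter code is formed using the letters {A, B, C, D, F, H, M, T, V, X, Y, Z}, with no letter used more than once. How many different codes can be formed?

Choose and order 3 of the 12 symbols: the first letter has 12 options, the next 11, then 10.
That product is 12 × 11 × 10 = 1320.

1320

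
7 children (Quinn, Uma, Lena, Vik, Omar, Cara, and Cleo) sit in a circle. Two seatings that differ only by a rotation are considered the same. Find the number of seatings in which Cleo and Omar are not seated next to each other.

480

Without the restriction there are (6)! = 720 seatings.
Seatings with Cleo beside Omar: treat them as a block with 2 internal orders, giving 2 × (5)! = 240.
Subtracting, 720 − 240 = 480.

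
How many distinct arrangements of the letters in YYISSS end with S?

With the last slot taken by S, it remains to arrange the other 5 letters (YYISS).
Those 5 letters have S appearing twice and Y appearing twice, giving (5)!/(2!·2!) = 30.

30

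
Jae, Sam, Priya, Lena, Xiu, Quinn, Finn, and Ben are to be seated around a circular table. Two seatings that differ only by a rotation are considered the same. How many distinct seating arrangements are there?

5040

Around a circle, 8 distinct people have 8!/8 = (7)! = 5040 rotationally distinct seatings.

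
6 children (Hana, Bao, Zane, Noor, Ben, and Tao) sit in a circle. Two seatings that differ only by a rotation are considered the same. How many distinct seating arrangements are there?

120

Around a circle, 6 distinct people have 6!/6 = (5)! = 120 rotationally distinct seatings.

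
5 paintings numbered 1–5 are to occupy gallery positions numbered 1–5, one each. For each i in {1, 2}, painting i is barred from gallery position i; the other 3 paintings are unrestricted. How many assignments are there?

Let Aᵢ (for i ∈ {1, 2}) be the placements that put painting i in its forbidden gallery position. Any j of these fix j positions, leaving (5−j)! ways to fill the rest, and there are C(2,j) ways to pick which j.
By inclusion–exclusion, the number of valid placements is Σ_{j=0}^{2} (−1)^j C(2,j)·(5−j)!.
Computing: 120 − 48 + 6 = 78.

78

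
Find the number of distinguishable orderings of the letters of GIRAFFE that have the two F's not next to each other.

Total arrangements of GIRAFFE: 7!/(2!) = 2520.
If the two F's are adjacent, glue them into one block, leaving 6 items to arrange: (6)! = 720 ways.
Subtracting, 2520 − 720 = 1800 arrangements keep the F's apart.

1800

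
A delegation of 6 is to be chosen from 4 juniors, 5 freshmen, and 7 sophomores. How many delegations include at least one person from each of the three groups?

6545

With no constraint there are C(16,6) = 8008 possible selections.
Selections missing a whole group: no juniors → C(12,6) = 924; no freshmen → C(11,6) = 462; no sophomores → C(9,6) = 84.
Add back selections omitting two groups (i.e. drawn from a single group): C(4,6) + C(5,6) + C(7,6) = 7.
By inclusion–exclusion: 8008 − 1470 + 7 = 6545.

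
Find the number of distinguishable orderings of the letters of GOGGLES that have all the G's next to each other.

120

Treat the 3 copies of G as a single block. The multiset to arrange is then {GGG, E, L, O, S}, 5 items in all.
All 5 items are distinct, so there are (5)! = 120 arrangements.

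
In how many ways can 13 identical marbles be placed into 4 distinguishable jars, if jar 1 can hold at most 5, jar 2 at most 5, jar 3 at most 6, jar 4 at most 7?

Without the upper bounds there are C(16,3) = 560 ways to split 13 among 4 jars.
Subtract solutions that violate a single cap (substitute x_i' = x_i − (cap_i+1)): x_1 ≥ 6 gives C(10,3) = 120; x_2 ≥ 6 gives C(10,3) = 120; x_3 ≥ 7 gives C(9,3) = 84; x_4 ≥ 8 gives C(8,3) = 56. Together 380.
Add back pairs where two caps are both exceeded: 4 + 1 + 0 + 1 + 0 + 0 = 6.
By inclusion–exclusion the count is 560 − 380 + 6 = 186.

186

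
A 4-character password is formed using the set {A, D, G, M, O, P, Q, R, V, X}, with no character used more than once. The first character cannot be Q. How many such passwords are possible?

4536

The first character has 10−1 = 9 choices (anything except Q).
The remaining 3 characters are filled from the other 9 symbols without repetition: 9 × 8 × 7 = 504.
Total: 9 × 504 = 4536.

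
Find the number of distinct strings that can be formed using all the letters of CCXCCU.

30

CCXCCU has 6 letters with C appearing 4 times.
The number of distinct arrangements is 6!/(4!) = 720/24 = 30.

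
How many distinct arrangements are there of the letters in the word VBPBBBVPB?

The 9 letters of VBPBBBVPB have repeats: B appearing 5 times, P appearing twice, and V appearing twice.
Dividing 9! = 362880 by 5!·2!·2! = 480 for the repeated letters gives 756.

756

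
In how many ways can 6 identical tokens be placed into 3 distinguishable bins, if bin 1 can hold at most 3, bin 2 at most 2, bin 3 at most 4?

By stars and bars, unrestricted non-negative solutions to x_1+…+x_3 = 6 number C(6+2,2) = 28.
Subtract solutions that violate a single cap (substitute x_i' = x_i − (cap_i+1)): x_1 ≥ 4 gives C(4,2) = 6; x_2 ≥ 3 gives C(5,2) = 10; x_3 ≥ 5 gives C(3,2) = 3. Together 19.
No two caps can be exceeded simultaneously, so the pair terms are all 0.
By inclusion–exclusion the count is 28 − 19 + 0 = 9.

9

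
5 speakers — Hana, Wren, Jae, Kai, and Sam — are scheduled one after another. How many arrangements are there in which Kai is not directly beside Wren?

Of the 5! = 120 arrangements, those with Kai and Wren adjacent number 2 × 4! = 48 (treat the pair as a block with 2 internal orders).
So 120 − 48 = 72 arrangements keep them apart.

72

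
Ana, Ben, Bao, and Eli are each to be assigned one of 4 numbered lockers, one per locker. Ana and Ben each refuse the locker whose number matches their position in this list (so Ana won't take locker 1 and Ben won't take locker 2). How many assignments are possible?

14

Let Aᵢ (for i ∈ {1, 2}) be the placements that put person i in their forbidden locker. Any j of these fix j positions, leaving (4−j)! ways to fill the rest, and there are C(2,j) ways to pick which j.
By inclusion–exclusion, the number of valid placements is Σ_{j=0}^{2} (−1)^j C(2,j)·(4−j)!.
Computing: 24 − 12 + 2 = 14.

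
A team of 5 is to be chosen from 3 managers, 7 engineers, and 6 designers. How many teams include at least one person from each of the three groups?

2730

With no constraint there are C(16,5) = 4368 possible selections.
Selections missing a whole group: no managers → C(13,5) = 1287; no engineers → C(9,5) = 126; no designers → C(10,5) = 252.
Add back selections omitting two groups (i.e. drawn from a single group): C(3,5) + C(7,5) + C(6,5) = 27.
By inclusion–exclusion: 4368 − 1665 + 27 = 2730.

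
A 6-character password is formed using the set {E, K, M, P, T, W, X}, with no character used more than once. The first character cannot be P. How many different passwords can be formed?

4320

The first character has 7−1 = 6 choices (anything except P).
The remaining 5 characters are filled from the other 6 symbols without repetition: 6 × 5 × 4 × 3 × 2 = 720.
Total: 6 × 720 = 4320.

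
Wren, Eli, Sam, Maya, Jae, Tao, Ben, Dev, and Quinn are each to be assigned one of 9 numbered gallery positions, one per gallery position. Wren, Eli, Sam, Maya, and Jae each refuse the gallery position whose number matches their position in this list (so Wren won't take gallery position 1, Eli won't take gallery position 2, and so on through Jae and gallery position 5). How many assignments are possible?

205056

Let Aᵢ (for 1 ≤ i ≤ 5) be the placements that put person i in their forbidden gallery position. Any j of these fix j positions, leaving (9−j)! ways to fill the rest, and there are C(5,j) ways to pick which j.
By inclusion–exclusion, the number of valid placements is Σ_{j=0}^{5} (−1)^j C(5,j)·(9−j)!.
Computing: 362880 − 201600 + 50400 − 7200 + 600 − 24 = 205056.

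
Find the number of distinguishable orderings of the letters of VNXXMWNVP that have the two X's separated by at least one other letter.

There are 9!/(2!·2!·2!) = 45360 arrangements of VNXXMWNVP in total.
If the two X's are adjacent, glue them into one block, leaving 8 items to arrange: (8)!/(2!·2!) = 10080 ways.
Hence 45360 − 10080 = 35280.

35280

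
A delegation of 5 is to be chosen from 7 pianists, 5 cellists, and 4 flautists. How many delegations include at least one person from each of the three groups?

3010

Unrestricted: C(16,5) = 4368 ways to pick any 5 of the 16.
Subtract selections that omit an entire group: no pianists → C(9,5) = 126; no cellists → C(11,5) = 462; no flautists → C(12,5) = 792.
Add back selections omitting two groups (i.e. drawn from a single group): C(7,5) + C(5,5) + C(4,5) = 22.
By inclusion–exclusion: 4368 − 1380 + 22 = 3010.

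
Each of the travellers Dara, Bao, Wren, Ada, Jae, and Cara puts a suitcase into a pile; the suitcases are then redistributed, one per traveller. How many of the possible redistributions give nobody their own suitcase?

Count assignments avoiding every fixed point. For any j of the 6 travellers fixed to their own suitcase, the other 6−j can be arranged in (6−j)! ways.
By inclusion–exclusion this is Σ_{j=0}^{6} (−1)^j C(6,j)·(6−j)!.
Computing: 720 − 720 + 360 − 120 + 30 − 6 + 1 = 265.

265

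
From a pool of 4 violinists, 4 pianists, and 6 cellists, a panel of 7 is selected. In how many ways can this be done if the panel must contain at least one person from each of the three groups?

Total 7-person selections from all 14: C(14,7) = 3432.
Subtract selections that omit an entire group: no violinists → C(10,7) = 120; no pianists → C(10,7) = 120; no cellists → C(8,7) = 8.
Add back selections omitting two groups (i.e. drawn from a single group): C(4,7) + C(4,7) + C(6,7) = 0.
By inclusion–exclusion: 3432 − 248 + 0 = 3184.

3184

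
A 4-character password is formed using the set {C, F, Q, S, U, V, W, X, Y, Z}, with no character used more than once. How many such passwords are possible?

With no repetition, fill the 4 characters in order: 10 choices, then 9, down to 7.
10 × 9 × 8 × 7 = 5040.

5040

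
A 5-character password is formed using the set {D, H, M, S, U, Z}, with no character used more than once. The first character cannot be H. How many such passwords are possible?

600

The first character has 6−1 = 5 choices (anything except H).
The remaining 4 characters are filled from the other 5 symbols without repetition: 5 × 4 × 3 × 2 = 120.
Total: 5 × 120 = 600.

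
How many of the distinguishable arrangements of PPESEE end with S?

10

With the last slot taken by S, it remains to arrange the other 5 letters (PPEEE).
Those 5 letters have E appearing 3 times and P appearing twice, giving (5)!/(3!·2!) = 10.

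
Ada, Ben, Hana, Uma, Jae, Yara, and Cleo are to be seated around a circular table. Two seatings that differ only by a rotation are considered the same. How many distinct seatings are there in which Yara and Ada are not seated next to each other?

All circular seatings of 7 people number (6)! = 720.
Those with Yara next to Ada: fuse the pair into one unit and seat 6 units around a circle — 2·(5)! = 240.
Subtracting, 720 − 240 = 480.

480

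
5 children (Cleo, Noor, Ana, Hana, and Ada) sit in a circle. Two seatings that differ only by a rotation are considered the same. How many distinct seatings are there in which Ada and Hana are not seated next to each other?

Without the restriction there are (4)! = 24 seatings.
Seatings with Ada beside Hana: treat them as a block with 2 internal orders, giving 2 × (3)! = 12.
Subtracting, 24 − 12 = 12.

12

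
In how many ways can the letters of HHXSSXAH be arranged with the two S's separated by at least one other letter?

Total arrangements of HHXSSXAH: 8!/(3!·2!·2!) = 1680.
If the two S's are adjacent, glue them into one block, leaving 7 items to arrange: (7)!/(3!·2!) = 420 ways.
Hence 1680 − 420 = 1260.

1260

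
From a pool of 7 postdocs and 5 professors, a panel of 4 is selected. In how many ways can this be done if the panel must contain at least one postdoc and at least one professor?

455

With no constraint there are C(12,4) = 495 possible selections.
Subtract selections that omit an entire group: no postdocs → C(5,4) = 5; no professors → C(7,4) = 35.
Both groups omitted at once is impossible, so 495 − 40 = 455.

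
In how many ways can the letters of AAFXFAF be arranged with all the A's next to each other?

Treat the 3 copies of A as a single block. The multiset to arrange is then {AAA, F, F, F, X}, 5 items in all.
That gives (5)!/(3!) = 20 arrangements.

20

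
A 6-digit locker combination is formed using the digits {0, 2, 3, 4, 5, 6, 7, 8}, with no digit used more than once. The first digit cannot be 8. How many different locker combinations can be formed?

The first digit has 8−1 = 7 choices (anything except 8).
The remaining 5 digits are filled from the other 7 symbols without repetition: 7 × 6 × 5 × 4 × 3 = 2520.
Total: 7 × 2520 = 17640.

17640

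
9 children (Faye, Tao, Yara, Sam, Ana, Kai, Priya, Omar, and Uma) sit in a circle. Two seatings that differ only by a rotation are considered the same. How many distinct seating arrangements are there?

Fix one person's seat to break rotational symmetry; the remaining 8 people can be arranged in (8)! = 40320 ways.

40320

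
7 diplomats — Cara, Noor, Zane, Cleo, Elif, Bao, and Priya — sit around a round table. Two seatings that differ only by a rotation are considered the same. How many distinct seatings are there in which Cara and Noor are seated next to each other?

Glue Cara and Noor into a block (2 internal orders). Seating 6 units around a circle gives (5)! arrangements.
So 2 × (5)! = 2 × 120 = 240.

240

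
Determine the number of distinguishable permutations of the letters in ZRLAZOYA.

Letter multiplicities in ZRLAZOYA: A×2, L×1, O×1, R×1, Y×1, Z×2.
Dividing 8! = 40320 by 2!·2! = 4 for the repeated letters gives 10080.

10080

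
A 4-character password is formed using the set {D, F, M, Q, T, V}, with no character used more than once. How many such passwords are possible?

This is a permutation of 4 out of 6: P(6,4) = 6!/2!.
That product is 6 × 5 × 4 × 3 = 360.

360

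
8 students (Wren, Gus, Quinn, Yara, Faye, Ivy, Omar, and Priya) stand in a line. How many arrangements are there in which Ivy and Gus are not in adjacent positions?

30240

Of the 8! = 40320 arrangements, those with Ivy and Gus adjacent number 2 × 7! = 10080 (treat the pair as a block with 2 internal orders).
So 40320 − 10080 = 30240 arrangements keep them apart.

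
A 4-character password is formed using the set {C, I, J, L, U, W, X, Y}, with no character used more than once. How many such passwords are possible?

This is a permutation of 4 out of 8: P(8,4) = 8!/4!.
That product is 8 × 7 × 6 × 5 = 1680.

1680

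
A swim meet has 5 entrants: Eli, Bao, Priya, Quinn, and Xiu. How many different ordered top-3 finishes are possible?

60

There are 5 choices for 1st place, 4 for 2nd, and 3 for 3rd.
That gives 5 × 4 × 3 = 60.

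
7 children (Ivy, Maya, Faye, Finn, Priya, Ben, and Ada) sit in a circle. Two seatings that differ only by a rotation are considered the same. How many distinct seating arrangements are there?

Fix one person's seat to break rotational symmetry; the remaining 6 people can be arranged in (6)! = 720 ways.

720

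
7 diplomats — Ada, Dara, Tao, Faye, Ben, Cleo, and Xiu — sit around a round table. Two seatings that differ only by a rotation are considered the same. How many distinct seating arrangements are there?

Fix one person's seat to break rotational symmetry; the remaining 6 people can be arranged in (6)! = 720 ways.

720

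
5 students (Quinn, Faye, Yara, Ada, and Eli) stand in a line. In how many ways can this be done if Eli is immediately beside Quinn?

48

Treat {Eli, Quinn} as a single unit. There are 4 units to order, and the pair itself can be ordered 2 ways.
So the count is 2·(4)! = 48.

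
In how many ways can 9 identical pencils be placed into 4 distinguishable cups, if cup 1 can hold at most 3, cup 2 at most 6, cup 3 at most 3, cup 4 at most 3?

54

Ignoring the caps, the number of non-negative solutions to x_1+…+x_4 = 9 is C(12,3) = 220.
Subtract solutions that violate a single cap (substitute x_i' = x_i − (cap_i+1)): x_1 ≥ 4 gives C(8,3) = 56; x_2 ≥ 7 gives C(5,3) = 10; x_3 ≥ 4 gives C(8,3) = 56; x_4 ≥ 4 gives C(8,3) = 56. Together 178.
Add back pairs where two caps are both exceeded: 0 + 4 + 4 + 0 + 0 + 4 = 12.
By inclusion–exclusion the count is 220 − 178 + 12 = 54.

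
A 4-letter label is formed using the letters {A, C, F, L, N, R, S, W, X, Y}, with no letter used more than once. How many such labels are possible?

5040

With no repetition, fill the 4 letters in order: 10 choices, then 9, down to 7.
That product is 10 × 9 × 8 × 7 = 5040.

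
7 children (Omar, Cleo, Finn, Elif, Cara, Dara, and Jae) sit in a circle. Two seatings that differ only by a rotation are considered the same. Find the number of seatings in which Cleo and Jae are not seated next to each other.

480

Without the restriction there are (6)! = 720 seatings.
Seatings with Cleo beside Jae: treat them as a block with 2 internal orders, giving 2 × (5)! = 240.
Subtracting, 720 − 240 = 480.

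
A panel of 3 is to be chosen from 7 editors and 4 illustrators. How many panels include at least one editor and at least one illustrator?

126

Unrestricted: C(11,3) = 165 ways to pick any 3 of the 11.
Subtract selections that omit an entire group: no editors → C(4,3) = 4; no illustrators → C(7,3) = 35.
Both groups omitted at once is impossible, so 165 − 39 = 126.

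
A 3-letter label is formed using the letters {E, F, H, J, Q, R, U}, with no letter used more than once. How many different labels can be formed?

With no repetition, fill the 3 letters in order: 7 choices, then 6, down to 5.
7 × 6 × 5 = 210.

210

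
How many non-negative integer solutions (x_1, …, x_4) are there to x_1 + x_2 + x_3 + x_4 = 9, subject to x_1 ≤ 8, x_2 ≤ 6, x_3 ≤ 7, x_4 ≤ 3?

Without the upper bounds there are C(12,3) = 220 ways to split 9 among 4 variables.
Subtract solutions that violate a single cap (substitute x_i' = x_i − (cap_i+1)): x_1 ≥ 9 gives C(3,3) = 1; x_2 ≥ 7 gives C(5,3) = 10; x_3 ≥ 8 gives C(4,3) = 4; x_4 ≥ 4 gives C(8,3) = 56. Together 71.
No two caps can be exceeded simultaneously, so the pair terms are all 0.
By inclusion–exclusion the count is 220 − 71 + 0 = 149.

149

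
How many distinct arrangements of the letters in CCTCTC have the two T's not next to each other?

10

There are 6!/(4!·2!) = 15 arrangements of CCTCTC in total.
Arrangements with the T's together: treat TT as one letter, giving (5)!/(4!) = 5.
Subtracting, 15 − 5 = 10 arrangements keep the T's apart.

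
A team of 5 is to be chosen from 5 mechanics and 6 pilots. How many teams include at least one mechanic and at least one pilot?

455

Unrestricted: C(11,5) = 462 ways to pick any 5 of the 11.
Selections missing a whole group: no mechanics → C(6,5) = 6; no pilots → C(5,5) = 1.
Both groups omitted at once is impossible, so 462 − 7 = 455.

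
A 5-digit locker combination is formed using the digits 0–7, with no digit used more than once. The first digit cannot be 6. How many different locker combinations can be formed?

The first digit has 8−1 = 7 choices (anything except 6).
The remaining 4 digits are filled from the other 7 symbols without repetition: 7 × 6 × 5 × 4 = 840.
Total: 7 × 840 = 5880.

5880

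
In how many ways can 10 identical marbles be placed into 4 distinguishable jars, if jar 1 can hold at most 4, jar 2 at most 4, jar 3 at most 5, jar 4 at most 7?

Without the upper bounds there are C(13,3) = 286 ways to split 10 among 4 jars.
Subtract solutions that violate a single cap (substitute x_i' = x_i − (cap_i+1)): x_1 ≥ 5 gives C(8,3) = 56; x_2 ≥ 5 gives C(8,3) = 56; x_3 ≥ 6 gives C(7,3) = 35; x_4 ≥ 8 gives C(5,3) = 10. Together 157.
Add back pairs where two caps are both exceeded: 1 + 0 + 0 + 0 + 0 + 0 = 1.
By inclusion–exclusion the count is 286 − 157 + 1 = 130.

130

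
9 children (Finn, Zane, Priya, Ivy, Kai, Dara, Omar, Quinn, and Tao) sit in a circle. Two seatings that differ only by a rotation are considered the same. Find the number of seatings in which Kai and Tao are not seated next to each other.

Without the restriction there are (8)! = 40320 seatings.
Seatings with Kai beside Tao: treat them as a block with 2 internal orders, giving 2 × (7)! = 10080.
Subtracting, 40320 − 10080 = 30240.

30240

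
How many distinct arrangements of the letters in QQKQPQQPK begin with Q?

Fix Q in the first position and arrange the remaining 8 letters.
Those 8 letters have K appearing twice, P appearing twice, and Q appearing 4 times, giving (8)!/(4!·2!·2!) = 420.

420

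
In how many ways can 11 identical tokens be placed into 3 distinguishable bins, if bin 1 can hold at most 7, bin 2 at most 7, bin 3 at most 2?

Without the upper bounds there are C(13,2) = 78 ways to split 11 among 3 bins.
Subtract solutions that violate a single cap (substitute x_i' = x_i − (cap_i+1)): x_1 ≥ 8 gives C(5,2) = 10; x_2 ≥ 8 gives C(5,2) = 10; x_3 ≥ 3 gives C(10,2) = 45. Together 65.
Add back pairs where two caps are both exceeded: 0 + 1 + 1 = 2.
By inclusion–exclusion the count is 78 − 65 + 2 = 15.

15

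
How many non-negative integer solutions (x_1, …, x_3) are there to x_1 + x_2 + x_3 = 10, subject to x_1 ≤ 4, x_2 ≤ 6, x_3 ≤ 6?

By stars and bars, unrestricted non-negative solutions to x_1+…+x_3 = 10 number C(10+2,2) = 66.
Subtract solutions that violate a single cap (substitute x_i' = x_i − (cap_i+1)): x_1 ≥ 5 gives C(7,2) = 21; x_2 ≥ 7 gives C(5,2) = 10; x_3 ≥ 7 gives C(5,2) = 10. Together 41.
No two caps can be exceeded simultaneously, so the pair terms are all 0.
By inclusion–exclusion the count is 66 − 41 + 0 = 25.

25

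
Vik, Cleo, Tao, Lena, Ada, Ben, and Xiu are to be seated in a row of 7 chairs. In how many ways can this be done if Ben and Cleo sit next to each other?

Treat {Ben, Cleo} as a single unit. There are 6 units to order, and the pair itself can be ordered 2 ways.
That gives 2 × 6! = 2 × 720 = 1440.

1440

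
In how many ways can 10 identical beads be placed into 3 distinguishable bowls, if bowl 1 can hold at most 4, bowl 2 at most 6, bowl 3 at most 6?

25

By stars and bars, unrestricted non-negative solutions to x_1+…+x_3 = 10 number C(10+2,2) = 66.
Subtract solutions that violate a single cap (substitute x_i' = x_i − (cap_i+1)): x_1 ≥ 5 gives C(7,2) = 21; x_2 ≥ 7 gives C(5,2) = 10; x_3 ≥ 7 gives C(5,2) = 10. Together 41.
No two caps can be exceeded simultaneously, so the pair terms are all 0.
By inclusion–exclusion the count is 66 − 41 + 0 = 25.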